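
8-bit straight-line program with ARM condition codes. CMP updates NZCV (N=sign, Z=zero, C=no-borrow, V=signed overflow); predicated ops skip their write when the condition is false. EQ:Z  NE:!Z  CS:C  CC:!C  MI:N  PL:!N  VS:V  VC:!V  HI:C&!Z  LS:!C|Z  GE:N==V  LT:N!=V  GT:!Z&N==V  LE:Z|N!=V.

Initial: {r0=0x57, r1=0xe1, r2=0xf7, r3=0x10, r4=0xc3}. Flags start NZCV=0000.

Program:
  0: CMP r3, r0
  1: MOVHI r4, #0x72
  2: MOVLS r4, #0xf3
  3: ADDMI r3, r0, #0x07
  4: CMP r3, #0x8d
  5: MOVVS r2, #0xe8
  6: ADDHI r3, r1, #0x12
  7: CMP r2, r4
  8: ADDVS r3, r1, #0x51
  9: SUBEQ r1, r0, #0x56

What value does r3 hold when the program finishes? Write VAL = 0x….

[0] flags=1000 → (cmp)
[1] flags=1000 HI?F → skip
[2] flags=1000 LS?T → r4=0xf3
[3] flags=1000 MI?T → r3=0x5e
[4] flags=1001 → (cmp)
[5] flags=1001 VS?T → r2=0xe8
[6] flags=1001 HI?F → skip
[7] flags=1000 → (cmp)
[8] flags=1000 VS?F → skip
[9] flags=1000 EQ?F → skip

VAL = 0x5e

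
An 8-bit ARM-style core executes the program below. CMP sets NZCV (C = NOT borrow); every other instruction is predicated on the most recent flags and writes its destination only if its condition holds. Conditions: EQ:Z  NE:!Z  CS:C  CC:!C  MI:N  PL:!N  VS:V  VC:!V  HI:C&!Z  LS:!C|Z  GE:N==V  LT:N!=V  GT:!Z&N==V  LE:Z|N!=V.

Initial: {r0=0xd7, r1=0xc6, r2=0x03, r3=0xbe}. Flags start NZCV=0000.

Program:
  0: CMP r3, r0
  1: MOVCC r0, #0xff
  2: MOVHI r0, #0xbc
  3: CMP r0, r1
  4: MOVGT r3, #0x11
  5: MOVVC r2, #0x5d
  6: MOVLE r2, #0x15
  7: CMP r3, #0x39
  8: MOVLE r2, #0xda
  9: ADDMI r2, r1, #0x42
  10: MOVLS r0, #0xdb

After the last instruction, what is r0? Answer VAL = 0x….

VAL = 0xdb

0: ✓ CMP  NZCV=1000
1: ✓ MOVCC  r0←0xff
2: · MOVHI
3: ✓ CMP  NZCV=0010
4: ✓ MOVGT  r3←0x11
5: ✓ MOVVC  r2←0x5d
6: · MOVLE
7: ✓ CMP  NZCV=1000
8: ✓ MOVLE  r2←0xda
9: ✓ ADDMI  r2←0x08
10: ✓ MOVLS  r0←0xdb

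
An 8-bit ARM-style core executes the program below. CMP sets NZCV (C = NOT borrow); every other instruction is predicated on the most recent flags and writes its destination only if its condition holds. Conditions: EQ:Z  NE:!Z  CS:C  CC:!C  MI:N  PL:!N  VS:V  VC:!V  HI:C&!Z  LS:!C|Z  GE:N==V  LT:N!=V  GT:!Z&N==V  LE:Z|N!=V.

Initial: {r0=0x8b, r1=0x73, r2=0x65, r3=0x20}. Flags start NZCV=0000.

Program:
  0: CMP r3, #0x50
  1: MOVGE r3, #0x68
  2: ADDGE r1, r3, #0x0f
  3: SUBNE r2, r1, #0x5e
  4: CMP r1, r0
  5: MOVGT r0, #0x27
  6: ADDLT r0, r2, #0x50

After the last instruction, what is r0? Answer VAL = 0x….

VAL = 0x27

[0] flags=1000 → (cmp)
[1] flags=1000 GE?F → skip
[2] flags=1000 GE?F → skip
[3] flags=1000 NE?T → r2=0x15
[4] flags=1001 → (cmp)
[5] flags=1001 GT?T → r0=0x27
[6] flags=1001 LT?F → skip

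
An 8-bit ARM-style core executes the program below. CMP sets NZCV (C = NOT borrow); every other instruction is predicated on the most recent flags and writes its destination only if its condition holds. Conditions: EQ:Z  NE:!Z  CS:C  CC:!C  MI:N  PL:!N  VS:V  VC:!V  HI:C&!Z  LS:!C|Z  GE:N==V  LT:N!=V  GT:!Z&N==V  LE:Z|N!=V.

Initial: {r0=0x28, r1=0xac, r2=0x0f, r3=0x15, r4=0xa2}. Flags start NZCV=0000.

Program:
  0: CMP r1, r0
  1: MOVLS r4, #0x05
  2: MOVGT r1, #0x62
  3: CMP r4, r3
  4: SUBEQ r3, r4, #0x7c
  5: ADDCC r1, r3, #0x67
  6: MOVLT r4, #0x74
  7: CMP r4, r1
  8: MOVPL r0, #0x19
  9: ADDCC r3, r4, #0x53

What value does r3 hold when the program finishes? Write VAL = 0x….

VAL = 0xc7

0: ✓ CMP  NZCV=1010
1: · MOVLS
2: · MOVGT
3: ✓ CMP  NZCV=1010
4: · SUBEQ
5: · ADDCC
6: ✓ MOVLT  r4←0x74
7: ✓ CMP  NZCV=1001
8: · MOVPL
9: ✓ ADDCC  r3←0xc7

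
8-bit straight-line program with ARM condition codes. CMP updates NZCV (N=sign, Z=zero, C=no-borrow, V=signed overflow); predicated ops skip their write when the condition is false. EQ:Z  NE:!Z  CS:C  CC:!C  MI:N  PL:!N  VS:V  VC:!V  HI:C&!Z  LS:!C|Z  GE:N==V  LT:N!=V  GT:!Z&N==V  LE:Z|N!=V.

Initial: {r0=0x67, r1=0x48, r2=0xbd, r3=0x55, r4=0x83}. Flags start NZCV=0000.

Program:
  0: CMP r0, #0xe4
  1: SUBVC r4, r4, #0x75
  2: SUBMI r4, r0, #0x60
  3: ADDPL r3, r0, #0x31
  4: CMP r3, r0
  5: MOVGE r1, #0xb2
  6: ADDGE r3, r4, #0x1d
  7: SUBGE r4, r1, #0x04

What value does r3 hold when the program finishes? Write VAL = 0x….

VAL = 0x55

0: ✓ CMP  NZCV=1001
1: · SUBVC
2: ✓ SUBMI  r4←0x07
3: · ADDPL
4: ✓ CMP  NZCV=1000
5: · MOVGE
6: · ADDGE
7: · SUBGE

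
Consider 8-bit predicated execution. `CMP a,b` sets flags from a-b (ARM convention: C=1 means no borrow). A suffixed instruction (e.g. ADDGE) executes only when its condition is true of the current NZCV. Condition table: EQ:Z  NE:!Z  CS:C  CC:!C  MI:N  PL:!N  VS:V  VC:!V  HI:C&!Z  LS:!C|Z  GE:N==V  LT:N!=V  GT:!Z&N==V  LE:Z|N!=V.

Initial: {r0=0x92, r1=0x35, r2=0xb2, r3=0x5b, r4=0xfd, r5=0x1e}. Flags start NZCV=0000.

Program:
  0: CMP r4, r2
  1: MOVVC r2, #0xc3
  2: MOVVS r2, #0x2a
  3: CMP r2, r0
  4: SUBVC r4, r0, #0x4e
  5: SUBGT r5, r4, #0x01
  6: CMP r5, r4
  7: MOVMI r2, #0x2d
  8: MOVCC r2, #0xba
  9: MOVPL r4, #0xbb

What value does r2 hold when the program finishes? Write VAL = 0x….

VAL = 0xba

0: ✓ CMP  NZCV=0010
1: ✓ MOVVC  r2←0xc3
2: · MOVVS
3: ✓ CMP  NZCV=0010
4: ✓ SUBVC  r4←0x44
5: ✓ SUBGT  r5←0x43
6: ✓ CMP  NZCV=1000
7: ✓ MOVMI  r2←0x2d
8: ✓ MOVCC  r2←0xba
9: · MOVPL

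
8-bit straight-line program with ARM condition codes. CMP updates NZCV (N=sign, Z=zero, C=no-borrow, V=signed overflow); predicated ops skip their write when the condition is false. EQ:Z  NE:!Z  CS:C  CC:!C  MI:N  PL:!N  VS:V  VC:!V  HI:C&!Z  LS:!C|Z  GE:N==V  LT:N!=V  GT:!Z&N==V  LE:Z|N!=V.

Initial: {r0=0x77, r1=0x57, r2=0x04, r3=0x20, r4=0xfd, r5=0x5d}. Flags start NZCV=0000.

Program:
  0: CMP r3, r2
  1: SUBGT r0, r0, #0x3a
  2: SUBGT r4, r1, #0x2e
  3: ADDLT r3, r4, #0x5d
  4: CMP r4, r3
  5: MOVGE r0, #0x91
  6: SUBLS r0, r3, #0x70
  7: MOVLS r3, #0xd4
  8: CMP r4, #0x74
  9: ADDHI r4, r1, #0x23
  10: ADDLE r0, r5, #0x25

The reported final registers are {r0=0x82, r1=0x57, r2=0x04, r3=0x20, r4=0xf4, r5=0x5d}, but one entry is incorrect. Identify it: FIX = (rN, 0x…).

FIX = (r4, 0x29)

0: ✓ CMP  NZCV=0010
1: ✓ SUBGT  r0←0x3d
2: ✓ SUBGT  r4←0x29
3: · ADDLT
4: ✓ CMP  NZCV=0010
5: ✓ MOVGE  r0←0x91
6: · SUBLS
7: · MOVLS
8: ✓ CMP  NZCV=1000
9: · ADDHI
10: ✓ ADDLE  r0←0x82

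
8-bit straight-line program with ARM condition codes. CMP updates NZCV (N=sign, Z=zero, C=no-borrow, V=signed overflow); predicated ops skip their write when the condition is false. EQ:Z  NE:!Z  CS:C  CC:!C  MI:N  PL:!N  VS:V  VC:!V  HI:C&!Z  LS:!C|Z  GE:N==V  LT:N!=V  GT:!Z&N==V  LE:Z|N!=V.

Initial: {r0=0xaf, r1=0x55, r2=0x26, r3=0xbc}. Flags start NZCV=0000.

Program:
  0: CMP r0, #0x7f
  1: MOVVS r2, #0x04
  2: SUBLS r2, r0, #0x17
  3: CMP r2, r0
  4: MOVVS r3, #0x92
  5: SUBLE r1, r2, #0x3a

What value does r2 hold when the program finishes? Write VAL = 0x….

VAL = 0x04

0: ✓ CMP  NZCV=0011
1: ✓ MOVVS  r2←0x04
2: · SUBLS
3: ✓ CMP  NZCV=0000
4: · MOVVS
5: · SUBLE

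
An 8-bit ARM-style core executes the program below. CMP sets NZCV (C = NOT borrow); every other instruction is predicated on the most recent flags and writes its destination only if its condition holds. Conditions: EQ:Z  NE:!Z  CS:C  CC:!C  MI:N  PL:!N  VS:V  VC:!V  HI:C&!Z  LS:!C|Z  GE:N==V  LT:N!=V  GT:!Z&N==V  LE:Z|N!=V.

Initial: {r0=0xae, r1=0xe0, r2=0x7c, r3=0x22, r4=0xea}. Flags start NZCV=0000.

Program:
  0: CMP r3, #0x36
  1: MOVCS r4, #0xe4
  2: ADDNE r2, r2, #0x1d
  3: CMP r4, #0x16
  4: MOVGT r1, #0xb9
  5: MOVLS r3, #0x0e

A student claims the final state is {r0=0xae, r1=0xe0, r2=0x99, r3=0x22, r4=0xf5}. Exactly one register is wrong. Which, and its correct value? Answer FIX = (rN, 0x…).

FIX = (r4, 0xea)

0: ✓ CMP  NZCV=1000
1: · MOVCS
2: ✓ ADDNE  r2←0x99
3: ✓ CMP  NZCV=1010
4: · MOVGT
5: · MOVLS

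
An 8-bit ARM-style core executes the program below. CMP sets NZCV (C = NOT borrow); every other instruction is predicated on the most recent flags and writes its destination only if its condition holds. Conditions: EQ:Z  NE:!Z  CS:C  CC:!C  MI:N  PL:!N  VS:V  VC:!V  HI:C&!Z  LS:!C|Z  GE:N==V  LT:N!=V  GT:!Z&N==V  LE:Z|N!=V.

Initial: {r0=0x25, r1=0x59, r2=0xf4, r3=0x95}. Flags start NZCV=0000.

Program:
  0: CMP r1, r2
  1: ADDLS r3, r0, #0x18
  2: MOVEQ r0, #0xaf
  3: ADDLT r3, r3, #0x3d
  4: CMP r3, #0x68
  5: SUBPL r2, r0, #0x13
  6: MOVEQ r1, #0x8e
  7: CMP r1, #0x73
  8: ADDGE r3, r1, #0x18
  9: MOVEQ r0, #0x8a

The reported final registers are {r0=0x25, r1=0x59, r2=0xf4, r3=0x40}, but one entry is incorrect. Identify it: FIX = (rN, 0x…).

FIX = (r3, 0x3d)

[0] flags=0000 → (cmp)
[1] flags=0000 LS?T → r3=0x3d
[2] flags=0000 EQ?F → skip
[3] flags=0000 LT?F → skip
[4] flags=1000 → (cmp)
[5] flags=1000 PL?F → skip
[6] flags=1000 EQ?F → skip
[7] flags=1000 → (cmp)
[8] flags=1000 GE?F → skip
[9] flags=1000 EQ?F → skip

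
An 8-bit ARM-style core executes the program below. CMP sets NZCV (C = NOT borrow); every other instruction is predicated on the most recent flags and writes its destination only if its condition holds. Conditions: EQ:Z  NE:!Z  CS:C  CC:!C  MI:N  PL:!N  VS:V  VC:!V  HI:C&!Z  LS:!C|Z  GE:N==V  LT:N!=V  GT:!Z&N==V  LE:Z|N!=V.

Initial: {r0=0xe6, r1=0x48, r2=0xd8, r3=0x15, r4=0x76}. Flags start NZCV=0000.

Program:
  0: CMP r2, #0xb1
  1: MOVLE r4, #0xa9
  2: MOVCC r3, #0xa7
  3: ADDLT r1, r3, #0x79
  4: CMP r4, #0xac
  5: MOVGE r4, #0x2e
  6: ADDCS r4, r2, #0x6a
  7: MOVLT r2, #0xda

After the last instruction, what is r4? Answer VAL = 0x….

VAL = 0x2e

[0] flags=0010 → (cmp)
[1] flags=0010 LE?F → skip
[2] flags=0010 CC?F → skip
[3] flags=0010 LT?F → skip
[4] flags=1001 → (cmp)
[5] flags=1001 GE?T → r4=0x2e
[6] flags=1001 CS?F → skip
[7] flags=1001 LT?F → skip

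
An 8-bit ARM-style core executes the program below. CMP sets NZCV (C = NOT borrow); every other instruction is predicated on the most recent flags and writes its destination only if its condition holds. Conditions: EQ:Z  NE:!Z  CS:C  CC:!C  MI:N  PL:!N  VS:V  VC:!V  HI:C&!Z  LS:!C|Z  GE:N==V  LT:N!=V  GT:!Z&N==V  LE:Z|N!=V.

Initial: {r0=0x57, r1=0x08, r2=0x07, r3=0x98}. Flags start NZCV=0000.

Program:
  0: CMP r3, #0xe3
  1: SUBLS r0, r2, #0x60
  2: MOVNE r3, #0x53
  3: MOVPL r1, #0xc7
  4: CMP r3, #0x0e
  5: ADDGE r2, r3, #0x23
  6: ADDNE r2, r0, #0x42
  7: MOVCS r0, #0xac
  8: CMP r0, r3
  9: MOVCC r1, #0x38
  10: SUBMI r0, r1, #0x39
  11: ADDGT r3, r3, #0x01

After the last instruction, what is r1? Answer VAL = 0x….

0: ✓ CMP  NZCV=1000
1: ✓ SUBLS  r0←0xa7
2: ✓ MOVNE  r3←0x53
3: · MOVPL
4: ✓ CMP  NZCV=0010
5: ✓ ADDGE  r2←0x76
6: ✓ ADDNE  r2←0xe9
7: ✓ MOVCS  r0←0xac
8: ✓ CMP  NZCV=0011
9: · MOVCC
10: · SUBMI
11: · ADDGT

VAL = 0x08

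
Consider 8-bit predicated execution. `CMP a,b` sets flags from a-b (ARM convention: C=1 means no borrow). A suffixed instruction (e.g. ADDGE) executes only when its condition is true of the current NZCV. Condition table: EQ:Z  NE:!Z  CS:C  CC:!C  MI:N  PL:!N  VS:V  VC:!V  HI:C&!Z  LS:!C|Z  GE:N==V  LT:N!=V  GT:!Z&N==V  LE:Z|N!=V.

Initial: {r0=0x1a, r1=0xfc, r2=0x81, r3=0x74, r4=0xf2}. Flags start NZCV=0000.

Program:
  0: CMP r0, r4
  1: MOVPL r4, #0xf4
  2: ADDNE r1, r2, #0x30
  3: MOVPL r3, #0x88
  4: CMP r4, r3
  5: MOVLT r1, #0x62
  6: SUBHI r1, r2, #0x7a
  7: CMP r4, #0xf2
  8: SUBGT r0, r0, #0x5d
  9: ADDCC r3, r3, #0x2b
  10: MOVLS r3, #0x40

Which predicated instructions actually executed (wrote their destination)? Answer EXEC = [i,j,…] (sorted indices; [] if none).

0: ✓ CMP  NZCV=0000
1: ✓ MOVPL  r4←0xf4
2: ✓ ADDNE  r1←0xb1
3: ✓ MOVPL  r3←0x88
4: ✓ CMP  NZCV=0010
5: · MOVLT
6: ✓ SUBHI  r1←0x07
7: ✓ CMP  NZCV=0010
8: ✓ SUBGT  r0←0xbd
9: · ADDCC
10: · MOVLS

EXEC = [1,2,3,6,8]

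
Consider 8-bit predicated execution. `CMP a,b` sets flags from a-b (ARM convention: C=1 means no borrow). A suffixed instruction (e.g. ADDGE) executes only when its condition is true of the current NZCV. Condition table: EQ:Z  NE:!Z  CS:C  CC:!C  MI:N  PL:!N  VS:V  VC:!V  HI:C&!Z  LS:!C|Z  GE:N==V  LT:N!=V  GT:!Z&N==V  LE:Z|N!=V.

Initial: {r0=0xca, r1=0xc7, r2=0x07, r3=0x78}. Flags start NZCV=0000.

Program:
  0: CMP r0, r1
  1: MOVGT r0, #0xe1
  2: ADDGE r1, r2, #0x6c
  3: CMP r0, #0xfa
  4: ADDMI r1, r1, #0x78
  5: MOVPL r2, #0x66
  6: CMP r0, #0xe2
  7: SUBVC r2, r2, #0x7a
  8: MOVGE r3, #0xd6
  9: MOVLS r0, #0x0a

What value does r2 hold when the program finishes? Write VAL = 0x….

VAL = 0x8d

0: ✓ CMP  NZCV=0010
1: ✓ MOVGT  r0←0xe1
2: ✓ ADDGE  r1←0x73
3: ✓ CMP  NZCV=1000
4: ✓ ADDMI  r1←0xeb
5: · MOVPL
6: ✓ CMP  NZCV=1000
7: ✓ SUBVC  r2←0x8d
8: · MOVGE
9: ✓ MOVLS  r0←0x0a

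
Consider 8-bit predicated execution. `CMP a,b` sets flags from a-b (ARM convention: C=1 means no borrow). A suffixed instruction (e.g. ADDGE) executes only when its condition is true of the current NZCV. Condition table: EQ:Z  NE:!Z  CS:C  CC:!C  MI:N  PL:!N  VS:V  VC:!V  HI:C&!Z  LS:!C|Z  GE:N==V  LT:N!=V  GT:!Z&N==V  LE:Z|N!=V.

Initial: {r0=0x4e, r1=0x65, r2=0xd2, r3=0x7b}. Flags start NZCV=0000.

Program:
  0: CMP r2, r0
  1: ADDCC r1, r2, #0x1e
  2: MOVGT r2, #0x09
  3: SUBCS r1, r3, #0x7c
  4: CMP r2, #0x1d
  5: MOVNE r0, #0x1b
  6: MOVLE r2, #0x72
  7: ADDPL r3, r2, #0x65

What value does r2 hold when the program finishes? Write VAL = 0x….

[0] flags=1010 → (cmp)
[1] flags=1010 CC?F → skip
[2] flags=1010 GT?F → skip
[3] flags=1010 CS?T → r1=0xff
[4] flags=1010 → (cmp)
[5] flags=1010 NE?T → r0=0x1b
[6] flags=1010 LE?T → r2=0x72
[7] flags=1010 PL?F → skip

VAL = 0x72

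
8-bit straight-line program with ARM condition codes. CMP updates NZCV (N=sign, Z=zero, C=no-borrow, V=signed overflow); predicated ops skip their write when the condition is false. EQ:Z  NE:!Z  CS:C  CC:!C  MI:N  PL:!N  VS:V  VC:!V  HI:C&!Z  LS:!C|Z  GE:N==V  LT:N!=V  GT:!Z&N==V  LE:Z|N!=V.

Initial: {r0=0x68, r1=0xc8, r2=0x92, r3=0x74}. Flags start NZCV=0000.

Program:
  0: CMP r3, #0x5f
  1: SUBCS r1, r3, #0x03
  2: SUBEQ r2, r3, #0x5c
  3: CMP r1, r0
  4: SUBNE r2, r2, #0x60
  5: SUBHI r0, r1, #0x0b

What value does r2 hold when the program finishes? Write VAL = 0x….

VAL = 0x32

0: ✓ CMP  NZCV=0010
1: ✓ SUBCS  r1←0x71
2: · SUBEQ
3: ✓ CMP  NZCV=0010
4: ✓ SUBNE  r2←0x32
5: ✓ SUBHI  r0←0x66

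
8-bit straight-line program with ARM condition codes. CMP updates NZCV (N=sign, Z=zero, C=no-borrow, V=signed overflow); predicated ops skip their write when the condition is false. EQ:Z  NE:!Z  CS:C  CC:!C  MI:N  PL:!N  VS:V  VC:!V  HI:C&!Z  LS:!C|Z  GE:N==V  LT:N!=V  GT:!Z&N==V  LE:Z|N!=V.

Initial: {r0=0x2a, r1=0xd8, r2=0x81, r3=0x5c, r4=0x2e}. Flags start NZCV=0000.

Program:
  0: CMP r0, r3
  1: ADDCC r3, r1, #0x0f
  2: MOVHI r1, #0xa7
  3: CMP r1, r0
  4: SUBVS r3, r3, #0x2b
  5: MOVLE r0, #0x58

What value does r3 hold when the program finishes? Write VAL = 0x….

VAL = 0xe7

[0] flags=1000 → (cmp)
[1] flags=1000 CC?T → r3=0xe7
[2] flags=1000 HI?F → skip
[3] flags=1010 → (cmp)
[4] flags=1010 VS?F → skip
[5] flags=1010 LE?T → r0=0x58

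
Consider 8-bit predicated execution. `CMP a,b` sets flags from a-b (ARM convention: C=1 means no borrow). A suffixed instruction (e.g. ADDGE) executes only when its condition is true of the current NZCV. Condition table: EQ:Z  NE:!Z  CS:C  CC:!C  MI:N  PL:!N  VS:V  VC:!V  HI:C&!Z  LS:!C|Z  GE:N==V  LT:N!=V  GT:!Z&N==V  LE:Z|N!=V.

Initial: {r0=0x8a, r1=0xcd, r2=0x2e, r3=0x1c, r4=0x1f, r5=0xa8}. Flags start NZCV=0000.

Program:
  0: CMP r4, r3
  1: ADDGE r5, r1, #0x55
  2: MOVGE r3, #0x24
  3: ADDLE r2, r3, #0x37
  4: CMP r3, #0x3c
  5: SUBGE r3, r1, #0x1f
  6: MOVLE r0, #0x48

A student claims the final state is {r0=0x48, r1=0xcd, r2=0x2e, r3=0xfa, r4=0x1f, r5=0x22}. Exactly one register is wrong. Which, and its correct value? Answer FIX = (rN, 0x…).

0: ✓ CMP  NZCV=0010
1: ✓ ADDGE  r5←0x22
2: ✓ MOVGE  r3←0x24
3: · ADDLE
4: ✓ CMP  NZCV=1000
5: · SUBGE
6: ✓ MOVLE  r0←0x48

FIX = (r3, 0x24)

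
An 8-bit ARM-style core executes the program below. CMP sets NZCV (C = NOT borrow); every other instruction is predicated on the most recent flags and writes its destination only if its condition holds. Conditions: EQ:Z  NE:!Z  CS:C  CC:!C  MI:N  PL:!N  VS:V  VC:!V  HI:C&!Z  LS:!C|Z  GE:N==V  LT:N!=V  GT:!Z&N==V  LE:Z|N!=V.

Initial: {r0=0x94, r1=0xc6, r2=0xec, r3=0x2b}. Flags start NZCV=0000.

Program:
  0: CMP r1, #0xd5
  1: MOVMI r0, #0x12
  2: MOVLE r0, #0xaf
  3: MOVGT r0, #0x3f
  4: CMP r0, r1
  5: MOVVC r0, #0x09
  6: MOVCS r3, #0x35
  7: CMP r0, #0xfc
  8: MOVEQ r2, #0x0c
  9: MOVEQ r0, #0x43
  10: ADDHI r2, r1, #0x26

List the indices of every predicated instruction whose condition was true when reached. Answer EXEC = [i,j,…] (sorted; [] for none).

0: ✓ CMP  NZCV=1000
1: ✓ MOVMI  r0←0x12
2: ✓ MOVLE  r0←0xaf
3: · MOVGT
4: ✓ CMP  NZCV=1000
5: ✓ MOVVC  r0←0x09
6: · MOVCS
7: ✓ CMP  NZCV=0000
8: · MOVEQ
9: · MOVEQ
10: · ADDHI

EXEC = [1,2,5]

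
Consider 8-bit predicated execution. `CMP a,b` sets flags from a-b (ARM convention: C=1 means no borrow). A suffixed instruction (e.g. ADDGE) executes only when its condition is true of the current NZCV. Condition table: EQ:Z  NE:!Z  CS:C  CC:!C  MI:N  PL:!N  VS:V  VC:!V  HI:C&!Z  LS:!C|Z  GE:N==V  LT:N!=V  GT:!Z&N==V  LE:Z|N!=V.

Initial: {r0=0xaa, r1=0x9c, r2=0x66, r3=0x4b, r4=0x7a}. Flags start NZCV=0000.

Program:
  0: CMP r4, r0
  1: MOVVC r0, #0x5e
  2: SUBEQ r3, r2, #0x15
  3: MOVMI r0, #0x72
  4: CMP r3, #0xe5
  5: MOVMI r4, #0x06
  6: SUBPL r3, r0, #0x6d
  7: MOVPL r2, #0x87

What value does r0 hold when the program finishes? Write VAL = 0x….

VAL = 0x72

0: ✓ CMP  NZCV=1001
1: · MOVVC
2: · SUBEQ
3: ✓ MOVMI  r0←0x72
4: ✓ CMP  NZCV=0000
5: · MOVMI
6: ✓ SUBPL  r3←0x05
7: ✓ MOVPL  r2←0x87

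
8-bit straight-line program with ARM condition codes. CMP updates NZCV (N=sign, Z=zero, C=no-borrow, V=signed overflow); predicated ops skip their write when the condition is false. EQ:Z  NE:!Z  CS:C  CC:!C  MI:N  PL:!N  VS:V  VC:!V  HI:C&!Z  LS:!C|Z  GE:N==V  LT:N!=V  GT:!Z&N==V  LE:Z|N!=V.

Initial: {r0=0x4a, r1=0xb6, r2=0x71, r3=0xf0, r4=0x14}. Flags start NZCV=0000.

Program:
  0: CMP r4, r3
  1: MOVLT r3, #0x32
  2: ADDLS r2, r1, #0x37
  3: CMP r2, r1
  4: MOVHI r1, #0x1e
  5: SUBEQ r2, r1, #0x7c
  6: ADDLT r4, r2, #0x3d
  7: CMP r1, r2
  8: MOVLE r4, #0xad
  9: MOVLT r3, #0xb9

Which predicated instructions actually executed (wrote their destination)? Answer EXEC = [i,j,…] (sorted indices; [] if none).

[0] flags=0000 → (cmp)
[1] flags=0000 LT?F → skip
[2] flags=0000 LS?T → r2=0xed
[3] flags=0010 → (cmp)
[4] flags=0010 HI?T → r1=0x1e
[5] flags=0010 EQ?F → skip
[6] flags=0010 LT?F → skip
[7] flags=0000 → (cmp)
[8] flags=0000 LE?F → skip
[9] flags=0000 LT?F → skip

EXEC = [2,4]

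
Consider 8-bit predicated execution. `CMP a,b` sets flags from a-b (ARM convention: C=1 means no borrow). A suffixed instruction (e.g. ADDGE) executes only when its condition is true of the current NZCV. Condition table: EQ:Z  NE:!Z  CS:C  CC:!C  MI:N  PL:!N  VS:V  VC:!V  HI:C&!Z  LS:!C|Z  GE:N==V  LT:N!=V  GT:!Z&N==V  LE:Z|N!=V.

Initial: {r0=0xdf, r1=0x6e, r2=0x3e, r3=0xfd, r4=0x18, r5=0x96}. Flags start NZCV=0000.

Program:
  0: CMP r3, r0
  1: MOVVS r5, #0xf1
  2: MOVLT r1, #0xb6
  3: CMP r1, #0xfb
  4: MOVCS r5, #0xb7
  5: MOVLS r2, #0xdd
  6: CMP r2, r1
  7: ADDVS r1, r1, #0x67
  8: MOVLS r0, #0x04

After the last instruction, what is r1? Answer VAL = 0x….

VAL = 0xd5

[0] flags=0010 → (cmp)
[1] flags=0010 VS?F → skip
[2] flags=0010 LT?F → skip
[3] flags=0000 → (cmp)
[4] flags=0000 CS?F → skip
[5] flags=0000 LS?T → r2=0xdd
[6] flags=0011 → (cmp)
[7] flags=0011 VS?T → r1=0xd5
[8] flags=0011 LS?F → skip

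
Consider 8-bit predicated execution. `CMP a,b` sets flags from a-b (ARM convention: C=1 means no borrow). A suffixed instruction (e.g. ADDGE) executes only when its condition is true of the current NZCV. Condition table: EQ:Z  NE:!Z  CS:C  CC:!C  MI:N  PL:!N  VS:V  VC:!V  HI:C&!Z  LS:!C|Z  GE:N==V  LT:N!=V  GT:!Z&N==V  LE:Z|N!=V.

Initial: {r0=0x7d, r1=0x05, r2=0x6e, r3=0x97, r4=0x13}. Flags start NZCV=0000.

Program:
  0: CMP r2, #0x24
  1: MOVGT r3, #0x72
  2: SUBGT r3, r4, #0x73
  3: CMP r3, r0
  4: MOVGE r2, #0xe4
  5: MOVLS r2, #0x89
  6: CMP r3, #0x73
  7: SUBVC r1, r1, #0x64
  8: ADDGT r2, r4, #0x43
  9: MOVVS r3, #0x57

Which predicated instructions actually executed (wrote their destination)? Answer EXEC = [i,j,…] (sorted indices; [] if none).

0: ✓ CMP  NZCV=0010
1: ✓ MOVGT  r3←0x72
2: ✓ SUBGT  r3←0xa0
3: ✓ CMP  NZCV=0011
4: · MOVGE
5: · MOVLS
6: ✓ CMP  NZCV=0011
7: · SUBVC
8: · ADDGT
9: ✓ MOVVS  r3←0x57

EXEC = [1,2,9]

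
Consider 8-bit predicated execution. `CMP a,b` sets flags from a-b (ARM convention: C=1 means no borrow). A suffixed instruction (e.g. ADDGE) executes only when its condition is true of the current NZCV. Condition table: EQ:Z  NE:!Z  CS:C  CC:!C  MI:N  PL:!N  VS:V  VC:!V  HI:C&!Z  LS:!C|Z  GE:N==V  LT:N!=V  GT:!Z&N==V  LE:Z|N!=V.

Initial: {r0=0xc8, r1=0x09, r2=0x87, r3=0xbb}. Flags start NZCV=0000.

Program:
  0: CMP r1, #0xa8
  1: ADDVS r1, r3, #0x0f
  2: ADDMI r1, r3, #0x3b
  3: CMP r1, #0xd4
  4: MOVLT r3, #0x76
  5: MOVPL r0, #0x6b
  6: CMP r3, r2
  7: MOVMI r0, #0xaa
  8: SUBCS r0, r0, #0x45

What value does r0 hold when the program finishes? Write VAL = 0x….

VAL = 0x26

0: ✓ CMP  NZCV=0000
1: · ADDVS
2: · ADDMI
3: ✓ CMP  NZCV=0000
4: · MOVLT
5: ✓ MOVPL  r0←0x6b
6: ✓ CMP  NZCV=0010
7: · MOVMI
8: ✓ SUBCS  r0←0x26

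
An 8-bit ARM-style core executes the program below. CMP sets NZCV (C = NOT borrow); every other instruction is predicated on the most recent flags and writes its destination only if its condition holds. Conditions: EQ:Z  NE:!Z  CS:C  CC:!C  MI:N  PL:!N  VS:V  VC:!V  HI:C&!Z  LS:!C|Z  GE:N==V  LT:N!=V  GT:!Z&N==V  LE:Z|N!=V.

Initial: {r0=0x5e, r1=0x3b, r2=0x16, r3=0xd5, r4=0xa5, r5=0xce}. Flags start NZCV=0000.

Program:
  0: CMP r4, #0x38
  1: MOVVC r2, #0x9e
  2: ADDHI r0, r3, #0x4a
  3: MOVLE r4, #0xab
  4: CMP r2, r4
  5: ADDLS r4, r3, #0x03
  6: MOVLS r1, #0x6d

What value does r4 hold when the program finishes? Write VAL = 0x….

VAL = 0xd8

0: ✓ CMP  NZCV=0011
1: · MOVVC
2: ✓ ADDHI  r0←0x1f
3: ✓ MOVLE  r4←0xab
4: ✓ CMP  NZCV=0000
5: ✓ ADDLS  r4←0xd8
6: ✓ MOVLS  r1←0x6d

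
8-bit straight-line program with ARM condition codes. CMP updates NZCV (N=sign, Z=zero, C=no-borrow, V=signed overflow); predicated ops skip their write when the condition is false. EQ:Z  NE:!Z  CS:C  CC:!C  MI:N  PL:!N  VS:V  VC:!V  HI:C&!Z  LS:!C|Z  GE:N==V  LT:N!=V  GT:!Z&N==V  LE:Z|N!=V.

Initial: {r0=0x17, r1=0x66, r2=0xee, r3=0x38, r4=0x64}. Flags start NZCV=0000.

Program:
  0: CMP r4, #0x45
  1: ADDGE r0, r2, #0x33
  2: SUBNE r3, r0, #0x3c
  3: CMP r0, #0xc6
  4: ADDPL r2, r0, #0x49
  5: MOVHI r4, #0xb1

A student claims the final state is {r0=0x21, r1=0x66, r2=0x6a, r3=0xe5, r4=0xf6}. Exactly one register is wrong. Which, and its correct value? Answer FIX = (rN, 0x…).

FIX = (r4, 0x64)

0: ✓ CMP  NZCV=0010
1: ✓ ADDGE  r0←0x21
2: ✓ SUBNE  r3←0xe5
3: ✓ CMP  NZCV=0000
4: ✓ ADDPL  r2←0x6a
5: · MOVHI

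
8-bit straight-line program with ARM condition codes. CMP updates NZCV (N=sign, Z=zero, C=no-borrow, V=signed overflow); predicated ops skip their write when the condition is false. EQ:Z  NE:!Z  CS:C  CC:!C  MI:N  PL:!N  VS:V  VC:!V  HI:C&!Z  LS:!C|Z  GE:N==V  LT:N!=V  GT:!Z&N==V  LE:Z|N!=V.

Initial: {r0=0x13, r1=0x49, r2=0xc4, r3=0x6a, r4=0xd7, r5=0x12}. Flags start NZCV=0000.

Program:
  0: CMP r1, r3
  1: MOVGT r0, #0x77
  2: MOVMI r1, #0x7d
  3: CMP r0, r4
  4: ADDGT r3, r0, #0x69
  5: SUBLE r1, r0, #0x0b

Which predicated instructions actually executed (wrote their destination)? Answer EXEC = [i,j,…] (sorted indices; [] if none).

[0] flags=1000 → (cmp)
[1] flags=1000 GT?F → skip
[2] flags=1000 MI?T → r1=0x7d
[3] flags=0000 → (cmp)
[4] flags=0000 GT?T → r3=0x7c
[5] flags=0000 LE?F → skip

EXEC = [2,4]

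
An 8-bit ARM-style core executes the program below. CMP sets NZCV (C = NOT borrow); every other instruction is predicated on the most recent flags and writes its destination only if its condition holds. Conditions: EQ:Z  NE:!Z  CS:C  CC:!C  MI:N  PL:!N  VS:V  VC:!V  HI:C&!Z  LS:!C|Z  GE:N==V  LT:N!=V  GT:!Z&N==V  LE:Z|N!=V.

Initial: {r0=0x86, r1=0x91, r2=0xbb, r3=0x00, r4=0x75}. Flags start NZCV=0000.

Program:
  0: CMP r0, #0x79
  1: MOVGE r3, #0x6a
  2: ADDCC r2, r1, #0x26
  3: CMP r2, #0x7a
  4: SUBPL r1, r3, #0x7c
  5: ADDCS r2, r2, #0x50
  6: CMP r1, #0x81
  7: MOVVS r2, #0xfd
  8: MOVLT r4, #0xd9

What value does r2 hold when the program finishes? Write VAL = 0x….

VAL = 0x0b

0: ✓ CMP  NZCV=0011
1: · MOVGE
2: · ADDCC
3: ✓ CMP  NZCV=0011
4: ✓ SUBPL  r1←0x84
5: ✓ ADDCS  r2←0x0b
6: ✓ CMP  NZCV=0010
7: · MOVVS
8: · MOVLT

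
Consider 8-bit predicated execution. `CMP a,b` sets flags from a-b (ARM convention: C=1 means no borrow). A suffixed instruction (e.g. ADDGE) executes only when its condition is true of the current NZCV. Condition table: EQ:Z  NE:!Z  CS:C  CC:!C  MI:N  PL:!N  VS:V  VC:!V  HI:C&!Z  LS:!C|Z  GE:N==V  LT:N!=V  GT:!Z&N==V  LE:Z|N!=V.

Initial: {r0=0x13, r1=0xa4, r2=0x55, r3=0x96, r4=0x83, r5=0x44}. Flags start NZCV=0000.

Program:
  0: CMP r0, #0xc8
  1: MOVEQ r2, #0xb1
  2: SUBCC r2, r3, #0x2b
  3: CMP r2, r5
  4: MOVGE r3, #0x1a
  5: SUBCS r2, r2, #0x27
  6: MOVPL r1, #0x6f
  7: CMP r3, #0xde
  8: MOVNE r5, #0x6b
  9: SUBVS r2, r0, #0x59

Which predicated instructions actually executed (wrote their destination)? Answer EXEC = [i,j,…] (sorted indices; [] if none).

0: ✓ CMP  NZCV=0000
1: · MOVEQ
2: ✓ SUBCC  r2←0x6b
3: ✓ CMP  NZCV=0010
4: ✓ MOVGE  r3←0x1a
5: ✓ SUBCS  r2←0x44
6: ✓ MOVPL  r1←0x6f
7: ✓ CMP  NZCV=0000
8: ✓ MOVNE  r5←0x6b
9: · SUBVS

EXEC = [2,4,5,6,8]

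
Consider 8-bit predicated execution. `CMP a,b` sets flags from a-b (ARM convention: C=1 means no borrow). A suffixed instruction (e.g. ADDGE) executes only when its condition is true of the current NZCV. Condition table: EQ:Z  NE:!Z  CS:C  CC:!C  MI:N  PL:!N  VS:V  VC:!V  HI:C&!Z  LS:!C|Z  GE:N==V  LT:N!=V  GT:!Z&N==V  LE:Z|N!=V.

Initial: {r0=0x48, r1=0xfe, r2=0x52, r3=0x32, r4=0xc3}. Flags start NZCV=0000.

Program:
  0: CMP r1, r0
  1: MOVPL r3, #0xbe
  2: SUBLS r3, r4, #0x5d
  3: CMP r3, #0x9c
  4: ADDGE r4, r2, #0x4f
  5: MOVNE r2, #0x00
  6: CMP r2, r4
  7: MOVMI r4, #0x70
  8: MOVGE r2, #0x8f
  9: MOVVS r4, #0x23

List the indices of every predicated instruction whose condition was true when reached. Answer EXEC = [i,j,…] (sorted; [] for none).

EXEC = [4,5,8]

[0] flags=1010 → (cmp)
[1] flags=1010 PL?F → skip
[2] flags=1010 LS?F → skip
[3] flags=1001 → (cmp)
[4] flags=1001 GE?T → r4=0xa1
[5] flags=1001 NE?T → r2=0x00
[6] flags=0000 → (cmp)
[7] flags=0000 MI?F → skip
[8] flags=0000 GE?T → r2=0x8f
[9] flags=0000 VS?F → skip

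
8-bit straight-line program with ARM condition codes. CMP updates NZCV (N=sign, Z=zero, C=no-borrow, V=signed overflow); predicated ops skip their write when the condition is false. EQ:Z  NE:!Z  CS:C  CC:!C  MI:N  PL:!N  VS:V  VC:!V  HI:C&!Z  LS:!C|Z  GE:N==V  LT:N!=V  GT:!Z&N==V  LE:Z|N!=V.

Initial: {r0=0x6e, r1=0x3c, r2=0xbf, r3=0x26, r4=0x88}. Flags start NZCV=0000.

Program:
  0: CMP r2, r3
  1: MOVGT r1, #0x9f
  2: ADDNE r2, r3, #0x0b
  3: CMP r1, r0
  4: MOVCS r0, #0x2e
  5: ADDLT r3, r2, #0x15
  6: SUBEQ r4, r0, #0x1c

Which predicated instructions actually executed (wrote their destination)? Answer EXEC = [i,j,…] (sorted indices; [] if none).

EXEC = [2,5]

[0] flags=1010 → (cmp)
[1] flags=1010 GT?F → skip
[2] flags=1010 NE?T → r2=0x31
[3] flags=1000 → (cmp)
[4] flags=1000 CS?F → skip
[5] flags=1000 LT?T → r3=0x46
[6] flags=1000 EQ?F → skip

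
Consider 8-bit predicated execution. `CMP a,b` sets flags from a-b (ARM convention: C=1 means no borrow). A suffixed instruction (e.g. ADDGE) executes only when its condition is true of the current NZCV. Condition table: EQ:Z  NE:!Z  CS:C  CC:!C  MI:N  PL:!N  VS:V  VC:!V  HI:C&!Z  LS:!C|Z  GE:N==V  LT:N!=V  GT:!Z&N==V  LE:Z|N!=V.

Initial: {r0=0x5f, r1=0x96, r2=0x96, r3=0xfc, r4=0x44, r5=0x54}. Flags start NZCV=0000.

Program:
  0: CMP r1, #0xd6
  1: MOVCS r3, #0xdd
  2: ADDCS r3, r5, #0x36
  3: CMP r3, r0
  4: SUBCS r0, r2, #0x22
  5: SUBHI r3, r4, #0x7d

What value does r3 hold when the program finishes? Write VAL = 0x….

0: ✓ CMP  NZCV=1000
1: · MOVCS
2: · ADDCS
3: ✓ CMP  NZCV=1010
4: ✓ SUBCS  r0←0x74
5: ✓ SUBHI  r3←0xc7

VAL = 0xc7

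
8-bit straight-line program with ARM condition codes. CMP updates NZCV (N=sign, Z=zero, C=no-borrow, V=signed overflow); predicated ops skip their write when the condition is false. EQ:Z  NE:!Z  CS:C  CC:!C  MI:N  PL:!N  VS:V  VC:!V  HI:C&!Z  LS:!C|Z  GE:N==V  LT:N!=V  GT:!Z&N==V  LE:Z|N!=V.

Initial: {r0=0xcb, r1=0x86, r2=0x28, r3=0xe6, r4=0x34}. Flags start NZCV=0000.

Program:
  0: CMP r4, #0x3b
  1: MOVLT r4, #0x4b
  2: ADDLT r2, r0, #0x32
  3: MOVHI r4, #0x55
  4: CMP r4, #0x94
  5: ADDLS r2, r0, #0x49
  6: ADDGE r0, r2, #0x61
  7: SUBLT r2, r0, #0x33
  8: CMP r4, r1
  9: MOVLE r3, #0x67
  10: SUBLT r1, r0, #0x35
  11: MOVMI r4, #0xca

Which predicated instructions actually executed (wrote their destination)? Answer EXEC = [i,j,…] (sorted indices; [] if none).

[0] flags=1000 → (cmp)
[1] flags=1000 LT?T → r4=0x4b
[2] flags=1000 LT?T → r2=0xfd
[3] flags=1000 HI?F → skip
[4] flags=1001 → (cmp)
[5] flags=1001 LS?T → r2=0x14
[6] flags=1001 GE?T → r0=0x75
[7] flags=1001 LT?F → skip
[8] flags=1001 → (cmp)
[9] flags=1001 LE?F → skip
[10] flags=1001 LT?F → skip
[11] flags=1001 MI?T → r4=0xca

EXEC = [1,2,5,6,11]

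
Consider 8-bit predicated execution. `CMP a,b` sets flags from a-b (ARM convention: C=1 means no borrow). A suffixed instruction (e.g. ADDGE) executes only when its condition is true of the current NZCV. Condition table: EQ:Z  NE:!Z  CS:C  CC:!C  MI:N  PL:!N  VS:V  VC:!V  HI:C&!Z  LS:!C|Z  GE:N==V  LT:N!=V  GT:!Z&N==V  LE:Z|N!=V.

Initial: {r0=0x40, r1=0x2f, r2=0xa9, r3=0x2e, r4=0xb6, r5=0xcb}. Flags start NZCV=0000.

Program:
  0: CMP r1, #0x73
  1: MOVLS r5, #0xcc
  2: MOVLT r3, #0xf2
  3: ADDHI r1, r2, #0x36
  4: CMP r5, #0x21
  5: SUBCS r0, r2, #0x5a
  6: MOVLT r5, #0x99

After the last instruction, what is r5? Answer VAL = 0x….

0: ✓ CMP  NZCV=1000
1: ✓ MOVLS  r5←0xcc
2: ✓ MOVLT  r3←0xf2
3: · ADDHI
4: ✓ CMP  NZCV=1010
5: ✓ SUBCS  r0←0x4f
6: ✓ MOVLT  r5←0x99

VAL = 0x99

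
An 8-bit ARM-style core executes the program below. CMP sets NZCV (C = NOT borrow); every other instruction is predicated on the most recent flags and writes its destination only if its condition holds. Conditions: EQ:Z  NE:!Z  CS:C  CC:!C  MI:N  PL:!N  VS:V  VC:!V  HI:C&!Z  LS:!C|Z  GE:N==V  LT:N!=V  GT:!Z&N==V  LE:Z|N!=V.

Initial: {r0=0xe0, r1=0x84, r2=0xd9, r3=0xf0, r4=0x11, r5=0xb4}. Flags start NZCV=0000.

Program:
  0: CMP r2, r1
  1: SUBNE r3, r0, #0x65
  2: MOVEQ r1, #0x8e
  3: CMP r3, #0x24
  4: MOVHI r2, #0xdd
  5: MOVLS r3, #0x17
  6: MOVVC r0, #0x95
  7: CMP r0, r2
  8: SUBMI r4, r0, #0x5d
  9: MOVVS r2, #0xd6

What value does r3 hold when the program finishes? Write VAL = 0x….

0: ✓ CMP  NZCV=0010
1: ✓ SUBNE  r3←0x7b
2: · MOVEQ
3: ✓ CMP  NZCV=0010
4: ✓ MOVHI  r2←0xdd
5: · MOVLS
6: ✓ MOVVC  r0←0x95
7: ✓ CMP  NZCV=1000
8: ✓ SUBMI  r4←0x38
9: · MOVVS

VAL = 0x7b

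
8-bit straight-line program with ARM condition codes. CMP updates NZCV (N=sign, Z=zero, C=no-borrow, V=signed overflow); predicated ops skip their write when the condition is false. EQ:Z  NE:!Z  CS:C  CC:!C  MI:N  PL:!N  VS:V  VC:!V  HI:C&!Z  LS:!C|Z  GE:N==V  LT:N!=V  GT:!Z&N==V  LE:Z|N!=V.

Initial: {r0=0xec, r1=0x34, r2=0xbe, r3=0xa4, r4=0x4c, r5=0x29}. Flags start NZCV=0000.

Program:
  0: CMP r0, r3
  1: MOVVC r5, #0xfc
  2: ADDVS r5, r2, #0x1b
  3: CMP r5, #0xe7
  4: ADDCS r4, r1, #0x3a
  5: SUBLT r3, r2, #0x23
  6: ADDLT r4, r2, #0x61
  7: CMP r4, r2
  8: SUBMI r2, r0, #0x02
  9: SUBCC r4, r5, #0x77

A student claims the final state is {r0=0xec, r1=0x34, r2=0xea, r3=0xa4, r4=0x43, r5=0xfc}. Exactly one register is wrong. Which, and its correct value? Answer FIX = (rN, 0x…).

FIX = (r4, 0x85)

0: ✓ CMP  NZCV=0010
1: ✓ MOVVC  r5←0xfc
2: · ADDVS
3: ✓ CMP  NZCV=0010
4: ✓ ADDCS  r4←0x6e
5: · SUBLT
6: · ADDLT
7: ✓ CMP  NZCV=1001
8: ✓ SUBMI  r2←0xea
9: ✓ SUBCC  r4←0x85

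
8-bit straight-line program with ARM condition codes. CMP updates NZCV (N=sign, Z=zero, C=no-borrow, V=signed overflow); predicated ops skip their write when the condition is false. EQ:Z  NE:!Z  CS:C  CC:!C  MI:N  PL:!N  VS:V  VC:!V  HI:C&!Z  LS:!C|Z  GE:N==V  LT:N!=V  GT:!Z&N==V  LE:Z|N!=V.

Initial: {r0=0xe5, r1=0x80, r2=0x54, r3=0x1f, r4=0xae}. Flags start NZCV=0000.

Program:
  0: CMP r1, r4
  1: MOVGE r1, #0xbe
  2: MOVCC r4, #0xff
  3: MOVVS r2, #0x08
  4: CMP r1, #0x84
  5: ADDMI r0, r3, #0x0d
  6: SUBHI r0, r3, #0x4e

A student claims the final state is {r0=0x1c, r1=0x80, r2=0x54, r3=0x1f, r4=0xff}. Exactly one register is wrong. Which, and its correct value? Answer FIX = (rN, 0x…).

FIX = (r0, 0x2c)

0: ✓ CMP  NZCV=1000
1: · MOVGE
2: ✓ MOVCC  r4←0xff
3: · MOVVS
4: ✓ CMP  NZCV=1000
5: ✓ ADDMI  r0←0x2c
6: · SUBHI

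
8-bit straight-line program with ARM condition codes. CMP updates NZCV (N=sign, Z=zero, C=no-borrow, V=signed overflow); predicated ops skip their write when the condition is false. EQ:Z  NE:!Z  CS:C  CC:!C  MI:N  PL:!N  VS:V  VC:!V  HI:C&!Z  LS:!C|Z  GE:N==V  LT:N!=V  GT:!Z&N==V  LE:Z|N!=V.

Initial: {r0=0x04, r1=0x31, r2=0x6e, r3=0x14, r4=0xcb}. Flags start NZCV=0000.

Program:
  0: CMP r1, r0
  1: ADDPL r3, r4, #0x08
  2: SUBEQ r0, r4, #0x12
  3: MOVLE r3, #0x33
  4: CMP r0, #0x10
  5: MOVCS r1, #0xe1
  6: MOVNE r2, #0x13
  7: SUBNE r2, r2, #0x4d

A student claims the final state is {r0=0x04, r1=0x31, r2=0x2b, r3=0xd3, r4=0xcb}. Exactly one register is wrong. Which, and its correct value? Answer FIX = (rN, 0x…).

FIX = (r2, 0xc6)

[0] flags=0010 → (cmp)
[1] flags=0010 PL?T → r3=0xd3
[2] flags=0010 EQ?F → skip
[3] flags=0010 LE?F → skip
[4] flags=1000 → (cmp)
[5] flags=1000 CS?F → skip
[6] flags=1000 NE?T → r2=0x13
[7] flags=1000 NE?T → r2=0xc6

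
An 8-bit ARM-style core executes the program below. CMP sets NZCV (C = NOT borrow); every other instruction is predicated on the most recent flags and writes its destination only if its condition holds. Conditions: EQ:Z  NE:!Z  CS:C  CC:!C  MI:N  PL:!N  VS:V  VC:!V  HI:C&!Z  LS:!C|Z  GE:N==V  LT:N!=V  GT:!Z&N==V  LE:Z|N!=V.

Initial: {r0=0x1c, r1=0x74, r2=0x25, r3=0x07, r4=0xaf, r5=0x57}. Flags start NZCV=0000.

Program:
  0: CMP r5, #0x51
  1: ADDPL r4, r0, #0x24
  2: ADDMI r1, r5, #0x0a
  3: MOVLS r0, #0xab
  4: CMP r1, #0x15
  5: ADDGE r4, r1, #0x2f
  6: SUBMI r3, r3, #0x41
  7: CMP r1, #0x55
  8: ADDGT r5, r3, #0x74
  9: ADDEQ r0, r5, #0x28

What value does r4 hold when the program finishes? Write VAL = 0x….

[0] flags=0010 → (cmp)
[1] flags=0010 PL?T → r4=0x40
[2] flags=0010 MI?F → skip
[3] flags=0010 LS?F → skip
[4] flags=0010 → (cmp)
[5] flags=0010 GE?T → r4=0xa3
[6] flags=0010 MI?F → skip
[7] flags=0010 → (cmp)
[8] flags=0010 GT?T → r5=0x7b
[9] flags=0010 EQ?F → skip

VAL = 0xa3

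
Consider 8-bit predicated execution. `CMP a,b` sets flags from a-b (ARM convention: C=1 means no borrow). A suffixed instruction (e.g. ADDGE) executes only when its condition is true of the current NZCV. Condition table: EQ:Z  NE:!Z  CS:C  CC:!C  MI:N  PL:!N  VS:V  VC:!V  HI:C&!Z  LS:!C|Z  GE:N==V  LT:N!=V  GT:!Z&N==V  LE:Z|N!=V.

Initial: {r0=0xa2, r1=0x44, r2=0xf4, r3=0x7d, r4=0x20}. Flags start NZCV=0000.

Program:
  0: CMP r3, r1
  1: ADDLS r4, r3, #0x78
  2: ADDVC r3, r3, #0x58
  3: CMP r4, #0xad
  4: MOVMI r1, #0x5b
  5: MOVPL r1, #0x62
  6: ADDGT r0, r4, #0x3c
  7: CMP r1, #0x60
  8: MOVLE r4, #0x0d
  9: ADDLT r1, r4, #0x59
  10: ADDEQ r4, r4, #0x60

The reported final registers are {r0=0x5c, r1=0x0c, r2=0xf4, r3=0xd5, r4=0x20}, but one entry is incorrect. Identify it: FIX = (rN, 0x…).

0: ✓ CMP  NZCV=0010
1: · ADDLS
2: ✓ ADDVC  r3←0xd5
3: ✓ CMP  NZCV=0000
4: · MOVMI
5: ✓ MOVPL  r1←0x62
6: ✓ ADDGT  r0←0x5c
7: ✓ CMP  NZCV=0010
8: · MOVLE
9: · ADDLT
10: · ADDEQ

FIX = (r1, 0x62)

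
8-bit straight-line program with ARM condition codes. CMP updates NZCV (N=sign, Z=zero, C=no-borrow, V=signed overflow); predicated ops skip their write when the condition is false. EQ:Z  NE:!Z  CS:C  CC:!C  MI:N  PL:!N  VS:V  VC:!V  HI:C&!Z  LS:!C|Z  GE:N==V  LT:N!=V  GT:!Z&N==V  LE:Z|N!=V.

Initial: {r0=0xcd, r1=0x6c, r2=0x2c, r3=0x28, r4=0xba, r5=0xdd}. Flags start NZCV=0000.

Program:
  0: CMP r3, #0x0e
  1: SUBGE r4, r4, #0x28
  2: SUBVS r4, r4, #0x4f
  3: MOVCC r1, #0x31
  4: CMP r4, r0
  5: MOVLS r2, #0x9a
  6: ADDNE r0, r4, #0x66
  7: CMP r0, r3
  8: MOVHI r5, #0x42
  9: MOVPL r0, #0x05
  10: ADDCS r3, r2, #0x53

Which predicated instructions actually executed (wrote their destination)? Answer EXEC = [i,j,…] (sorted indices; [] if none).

[0] flags=0010 → (cmp)
[1] flags=0010 GE?T → r4=0x92
[2] flags=0010 VS?F → skip
[3] flags=0010 CC?F → skip
[4] flags=1000 → (cmp)
[5] flags=1000 LS?T → r2=0x9a
[6] flags=1000 NE?T → r0=0xf8
[7] flags=1010 → (cmp)
[8] flags=1010 HI?T → r5=0x42
[9] flags=1010 PL?F → skip
[10] flags=1010 CS?T → r3=0xed

EXEC = [1,5,6,8,10]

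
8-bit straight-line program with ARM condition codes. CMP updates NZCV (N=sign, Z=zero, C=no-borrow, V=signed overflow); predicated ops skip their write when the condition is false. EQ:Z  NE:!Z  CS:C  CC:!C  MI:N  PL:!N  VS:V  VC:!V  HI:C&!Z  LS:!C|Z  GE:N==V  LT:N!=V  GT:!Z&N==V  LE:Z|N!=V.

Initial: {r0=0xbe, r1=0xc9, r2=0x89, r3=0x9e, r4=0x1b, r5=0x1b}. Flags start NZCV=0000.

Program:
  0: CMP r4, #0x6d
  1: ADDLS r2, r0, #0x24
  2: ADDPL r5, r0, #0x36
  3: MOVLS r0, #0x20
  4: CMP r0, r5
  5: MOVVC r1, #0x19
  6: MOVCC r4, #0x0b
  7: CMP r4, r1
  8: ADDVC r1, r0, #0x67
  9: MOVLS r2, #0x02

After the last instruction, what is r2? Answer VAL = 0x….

0: ✓ CMP  NZCV=1000
1: ✓ ADDLS  r2←0xe2
2: · ADDPL
3: ✓ MOVLS  r0←0x20
4: ✓ CMP  NZCV=0010
5: ✓ MOVVC  r1←0x19
6: · MOVCC
7: ✓ CMP  NZCV=0010
8: ✓ ADDVC  r1←0x87
9: · MOVLS

VAL = 0xe2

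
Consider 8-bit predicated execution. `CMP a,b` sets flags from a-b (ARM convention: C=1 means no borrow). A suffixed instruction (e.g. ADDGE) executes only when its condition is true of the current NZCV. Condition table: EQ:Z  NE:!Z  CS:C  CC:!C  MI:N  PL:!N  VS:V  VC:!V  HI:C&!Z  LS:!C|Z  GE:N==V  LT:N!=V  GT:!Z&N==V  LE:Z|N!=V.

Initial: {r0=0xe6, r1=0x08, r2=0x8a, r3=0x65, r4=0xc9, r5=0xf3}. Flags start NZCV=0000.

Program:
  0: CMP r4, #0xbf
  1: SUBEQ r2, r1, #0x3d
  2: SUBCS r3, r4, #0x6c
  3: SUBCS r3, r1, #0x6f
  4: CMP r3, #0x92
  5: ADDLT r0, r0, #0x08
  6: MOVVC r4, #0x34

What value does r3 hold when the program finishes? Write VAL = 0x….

[0] flags=0010 → (cmp)
[1] flags=0010 EQ?F → skip
[2] flags=0010 CS?T → r3=0x5d
[3] flags=0010 CS?T → r3=0x99
[4] flags=0010 → (cmp)
[5] flags=0010 LT?F → skip
[6] flags=0010 VC?T → r4=0x34

VAL = 0x99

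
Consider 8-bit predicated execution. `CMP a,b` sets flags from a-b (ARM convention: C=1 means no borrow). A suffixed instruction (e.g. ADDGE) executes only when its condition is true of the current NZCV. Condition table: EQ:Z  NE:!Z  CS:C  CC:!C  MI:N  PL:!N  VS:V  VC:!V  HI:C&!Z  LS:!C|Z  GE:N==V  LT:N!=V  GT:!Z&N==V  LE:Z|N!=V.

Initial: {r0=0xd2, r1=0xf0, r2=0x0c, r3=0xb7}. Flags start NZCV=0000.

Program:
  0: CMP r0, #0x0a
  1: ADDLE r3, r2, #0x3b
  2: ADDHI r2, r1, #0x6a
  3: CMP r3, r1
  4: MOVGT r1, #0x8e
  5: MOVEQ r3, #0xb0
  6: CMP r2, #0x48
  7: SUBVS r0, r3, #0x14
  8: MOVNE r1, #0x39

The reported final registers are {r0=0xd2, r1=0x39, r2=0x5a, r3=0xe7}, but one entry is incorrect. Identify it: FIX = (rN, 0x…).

FIX = (r3, 0x47)

0: ✓ CMP  NZCV=1010
1: ✓ ADDLE  r3←0x47
2: ✓ ADDHI  r2←0x5a
3: ✓ CMP  NZCV=0000
4: ✓ MOVGT  r1←0x8e
5: · MOVEQ
6: ✓ CMP  NZCV=0010
7: · SUBVS
8: ✓ MOVNE  r1←0x39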